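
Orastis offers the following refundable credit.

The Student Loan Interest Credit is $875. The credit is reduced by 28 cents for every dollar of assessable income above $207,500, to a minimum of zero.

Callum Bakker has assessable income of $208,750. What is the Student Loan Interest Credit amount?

Student Loan Interest Credit: 28% of the $1,250 excess over $207,500 is $350; credit = $875 − $350 = $525.

$525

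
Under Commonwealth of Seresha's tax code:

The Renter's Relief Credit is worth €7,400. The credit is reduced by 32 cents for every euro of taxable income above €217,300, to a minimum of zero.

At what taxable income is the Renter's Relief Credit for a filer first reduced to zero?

The credit falls by 32% of each euro above €217,300, so it reaches zero when the excess is €7,400 / 32% = €23,125: income = €217,300 + €23,125 = €240,425.

€240,425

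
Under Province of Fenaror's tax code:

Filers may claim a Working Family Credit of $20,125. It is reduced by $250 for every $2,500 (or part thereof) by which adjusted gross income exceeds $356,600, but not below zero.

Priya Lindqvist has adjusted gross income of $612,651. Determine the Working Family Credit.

Working Family Credit: income exceeds $356,600 by $256,051 → 103 increments × $250 = $25,750 ≥ base, so the credit is $0.

$0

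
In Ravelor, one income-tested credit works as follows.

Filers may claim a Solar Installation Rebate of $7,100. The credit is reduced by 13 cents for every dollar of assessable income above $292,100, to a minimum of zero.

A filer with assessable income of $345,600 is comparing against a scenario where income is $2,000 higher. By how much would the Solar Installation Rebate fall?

At $345,600 — 13% of the $53,500 excess over $292,100 is $6,955; credit = $7,100 − $6,955 = $145.
At $347,600 — 13% of the $55,500 excess over $292,100 is $7,215 ≥ base, so the credit is $0.
Lost: $145 − $0 = $145.

$145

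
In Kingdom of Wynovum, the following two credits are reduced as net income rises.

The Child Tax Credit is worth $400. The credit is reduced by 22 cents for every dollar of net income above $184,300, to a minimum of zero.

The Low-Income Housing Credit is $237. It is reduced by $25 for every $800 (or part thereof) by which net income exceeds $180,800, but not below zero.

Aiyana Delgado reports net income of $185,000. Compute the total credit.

$333

Child Tax Credit: 22% of the $700 excess over $184,300 is $154; credit = $400 − $154 = $246.
Low-Income Housing Credit: income exceeds $180,800 by $4,200, which is 6 full-or-partial $800 increments; reduction = 6 × $25 = $150, leaving $87.
Total: $246 + $87 = $333.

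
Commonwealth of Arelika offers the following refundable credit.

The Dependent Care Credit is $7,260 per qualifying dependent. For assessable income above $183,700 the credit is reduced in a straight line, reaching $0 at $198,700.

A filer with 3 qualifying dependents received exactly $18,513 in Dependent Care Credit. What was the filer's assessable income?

Full credit = 3 × $7,260 = $21,780.
$18,513 is 18,513/21,780 of the full $21,780, so 3,267/21,780 of the $15,000 range has been used: income = $183,700 + $15,000 × 3,267/21,780 = $185,950.

$185,950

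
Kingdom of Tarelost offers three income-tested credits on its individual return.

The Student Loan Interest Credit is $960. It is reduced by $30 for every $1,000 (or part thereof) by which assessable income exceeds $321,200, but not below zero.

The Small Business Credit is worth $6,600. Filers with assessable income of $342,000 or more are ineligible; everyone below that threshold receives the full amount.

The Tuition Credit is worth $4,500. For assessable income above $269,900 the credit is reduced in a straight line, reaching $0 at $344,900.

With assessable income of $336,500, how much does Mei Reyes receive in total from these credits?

$7,584

Student Loan Interest Credit: income exceeds $321,200 by $15,300, which is 16 full-or-partial $1,000 increments; reduction = 16 × $30 = $480, leaving $480.
Small Business Credit: $336,500 is below the $342,000 cutoff, so the full $6,600 applies.
Tuition Credit: $336,500 is $66,600 into a $75,000 phase-out range, leaving 8,400/75,000 of the credit: $4,500 × 8,400/75,000 = $504.
Total: $480 + $6,600 + $504 = $7,584.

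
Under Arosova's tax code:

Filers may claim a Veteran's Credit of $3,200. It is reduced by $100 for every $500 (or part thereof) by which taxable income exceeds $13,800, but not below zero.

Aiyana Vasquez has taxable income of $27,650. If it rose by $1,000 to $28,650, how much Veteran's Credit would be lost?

$200

At $27,650 — income exceeds $13,800 by $13,850, which is 28 full-or-partial $500 increments; reduction = 28 × $100 = $2,800, leaving $400.
At $28,650 — income exceeds $13,800 by $14,850, which is 30 full-or-partial $500 increments; reduction = 30 × $100 = $3,000, leaving $200.
Lost: $400 − $200 = $200.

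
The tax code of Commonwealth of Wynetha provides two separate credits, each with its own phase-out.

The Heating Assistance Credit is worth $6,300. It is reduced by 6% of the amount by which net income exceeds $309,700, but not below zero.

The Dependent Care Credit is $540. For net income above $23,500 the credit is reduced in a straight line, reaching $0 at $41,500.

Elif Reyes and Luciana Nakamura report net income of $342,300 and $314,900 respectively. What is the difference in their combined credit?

$1,644

Elif ($342,300): Heating Assistance Credit: 6% of the $32,600 excess over $309,700 is $1,956; credit = $6,300 − $1,956 = $4,344. Dependent Care Credit: $342,300 is at or above $41,500, so the credit is $0. total $4,344 + $0 = $4,344
Luciana ($314,900): Heating Assistance Credit: 6% of the $5,200 excess over $309,700 is $312; credit = $6,300 − $312 = $5,988. Dependent Care Credit: $314,900 is at or above $41,500, so the credit is $0. total $5,988 + $0 = $5,988
Difference: |$4,344 − $5,988| = $1,644.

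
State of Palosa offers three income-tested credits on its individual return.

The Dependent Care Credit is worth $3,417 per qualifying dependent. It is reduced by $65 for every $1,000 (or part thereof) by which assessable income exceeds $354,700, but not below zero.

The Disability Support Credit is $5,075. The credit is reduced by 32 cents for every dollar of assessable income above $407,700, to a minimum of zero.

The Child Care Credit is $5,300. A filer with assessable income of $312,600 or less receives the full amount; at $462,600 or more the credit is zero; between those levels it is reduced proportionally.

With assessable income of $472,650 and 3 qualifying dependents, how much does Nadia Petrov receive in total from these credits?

$2,581

Dependent Care Credit: base = 3 × $3,417 = $10,251. income exceeds $354,700 by $117,950, which is 118 full-or-partial $1,000 increments; reduction = 118 × $65 = $7,670, leaving $2,581.
Disability Support Credit: 32% of the $64,950 excess over $407,700 is $20,784 ≥ base, so the credit is $0.
Child Care Credit: $472,650 is at or above $462,600, so the credit is $0.
Total: $2,581 + $0 + $0 = $2,581.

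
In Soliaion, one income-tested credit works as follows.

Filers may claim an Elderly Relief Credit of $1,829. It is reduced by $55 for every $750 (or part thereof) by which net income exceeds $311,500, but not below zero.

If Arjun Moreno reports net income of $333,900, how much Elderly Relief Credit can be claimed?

Elderly Relief Credit: income exceeds $311,500 by $22,400, which is 30 full-or-partial $750 increments; reduction = 30 × $55 = $1,650, leaving $179.

$179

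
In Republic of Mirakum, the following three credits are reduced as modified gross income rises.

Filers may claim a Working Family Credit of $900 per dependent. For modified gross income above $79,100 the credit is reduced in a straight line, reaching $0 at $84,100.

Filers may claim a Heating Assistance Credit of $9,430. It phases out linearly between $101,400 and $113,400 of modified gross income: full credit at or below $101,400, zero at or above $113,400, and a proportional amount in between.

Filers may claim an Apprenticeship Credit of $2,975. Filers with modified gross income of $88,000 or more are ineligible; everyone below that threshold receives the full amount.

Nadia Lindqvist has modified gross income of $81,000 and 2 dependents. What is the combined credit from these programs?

$13,521

Working Family Credit: base = 2 × $900 = $1,800. $81,000 is $1,900 into a $5,000 phase-out range, leaving 3,100/5,000 of the credit: $1,800 × 3,100/5,000 = $1,116.
Heating Assistance Credit: $81,000 is at or below the $101,400 threshold, so the full $9,430 applies.
Apprenticeship Credit: $81,000 is below the $88,000 cutoff, so the full $2,975 applies.
Total: $1,116 + $9,430 + $2,975 = $13,521.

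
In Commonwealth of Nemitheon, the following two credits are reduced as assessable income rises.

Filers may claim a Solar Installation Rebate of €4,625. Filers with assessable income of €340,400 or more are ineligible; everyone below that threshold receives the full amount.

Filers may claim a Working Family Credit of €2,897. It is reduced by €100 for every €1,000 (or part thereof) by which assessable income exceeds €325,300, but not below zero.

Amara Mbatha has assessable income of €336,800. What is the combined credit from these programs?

Solar Installation Rebate: €336,800 is below the €340,400 cutoff, so the full €4,625 applies.
Working Family Credit: income exceeds €325,300 by €11,500, which is 12 full-or-partial €1,000 increments; reduction = 12 × €100 = €1,200, leaving €1,697.
Total: €4,625 + €1,697 = €6,322.

€6,322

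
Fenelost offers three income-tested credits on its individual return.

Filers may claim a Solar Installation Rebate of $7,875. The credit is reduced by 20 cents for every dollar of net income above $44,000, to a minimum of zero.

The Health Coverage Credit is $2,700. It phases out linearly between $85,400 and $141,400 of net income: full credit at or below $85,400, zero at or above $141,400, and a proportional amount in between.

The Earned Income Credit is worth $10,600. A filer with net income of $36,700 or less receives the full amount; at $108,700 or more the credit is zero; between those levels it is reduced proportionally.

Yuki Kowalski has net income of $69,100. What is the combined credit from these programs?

$11,385

Solar Installation Rebate: 20% of the $25,100 excess over $44,000 is $5,020; credit = $7,875 − $5,020 = $2,855.
Health Coverage Credit: $69,100 is at or below the $85,400 threshold, so the full $2,700 applies.
Earned Income Credit: $69,100 is $32,400 into a $72,000 phase-out range, leaving 39,600/72,000 of the credit: $10,600 × 39,600/72,000 = $5,830.
Total: $2,855 + $2,700 + $5,830 = $11,385.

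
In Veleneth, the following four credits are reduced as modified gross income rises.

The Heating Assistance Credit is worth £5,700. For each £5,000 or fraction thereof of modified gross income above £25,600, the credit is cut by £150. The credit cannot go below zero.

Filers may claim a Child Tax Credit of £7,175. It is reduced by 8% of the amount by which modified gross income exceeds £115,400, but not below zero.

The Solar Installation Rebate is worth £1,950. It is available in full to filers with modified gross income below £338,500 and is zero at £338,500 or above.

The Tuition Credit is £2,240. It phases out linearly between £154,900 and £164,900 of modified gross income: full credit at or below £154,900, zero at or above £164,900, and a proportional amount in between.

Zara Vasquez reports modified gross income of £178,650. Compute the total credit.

Heating Assistance Credit: income exceeds £25,600 by £153,050, which is 31 full-or-partial £5,000 increments; reduction = 31 × £150 = £4,650, leaving £1,050.
Child Tax Credit: 8% of the £63,250 excess over £115,400 is £5,060; credit = £7,175 − £5,060 = £2,115.
Solar Installation Rebate: £178,650 is below the £338,500 cutoff, so the full £1,950 applies.
Tuition Credit: £178,650 is at or above £164,900, so the credit is £0.
Total: £1,050 + £2,115 + £1,950 + £0 = £5,115.

£5,115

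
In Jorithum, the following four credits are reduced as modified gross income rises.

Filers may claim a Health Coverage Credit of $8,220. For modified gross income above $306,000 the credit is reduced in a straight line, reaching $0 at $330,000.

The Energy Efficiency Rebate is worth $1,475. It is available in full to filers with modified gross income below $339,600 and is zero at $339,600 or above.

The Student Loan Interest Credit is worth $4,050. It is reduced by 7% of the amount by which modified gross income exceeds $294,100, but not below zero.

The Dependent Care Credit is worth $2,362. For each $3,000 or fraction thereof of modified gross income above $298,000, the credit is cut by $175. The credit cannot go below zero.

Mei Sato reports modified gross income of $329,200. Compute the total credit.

Health Coverage Credit: $329,200 is $23,200 into a $24,000 phase-out range, leaving 800/24,000 of the credit: $8,220 × 800/24,000 = $274.
Energy Efficiency Rebate: $329,200 is below the $339,600 cutoff, so the full $1,475 applies.
Student Loan Interest Credit: 7% of the $35,100 excess over $294,100 is $2,457; credit = $4,050 − $2,457 = $1,593.
Dependent Care Credit: income exceeds $298,000 by $31,200, which is 11 full-or-partial $3,000 increments; reduction = 11 × $175 = $1,925, leaving $437.
Total: $274 + $1,475 + $1,593 + $437 = $3,779.

$3,779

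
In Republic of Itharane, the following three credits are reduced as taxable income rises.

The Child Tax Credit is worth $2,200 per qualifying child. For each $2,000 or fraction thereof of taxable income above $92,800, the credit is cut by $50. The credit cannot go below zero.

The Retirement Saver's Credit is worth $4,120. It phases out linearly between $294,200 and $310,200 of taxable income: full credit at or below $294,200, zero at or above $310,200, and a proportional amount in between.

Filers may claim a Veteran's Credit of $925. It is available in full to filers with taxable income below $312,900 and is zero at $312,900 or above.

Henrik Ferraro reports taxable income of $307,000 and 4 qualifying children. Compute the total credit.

$5,149

Child Tax Credit: base = 4 × $2,200 = $8,800. income exceeds $92,800 by $214,200, which is 108 full-or-partial $2,000 increments; reduction = 108 × $50 = $5,400, leaving $3,400.
Retirement Saver's Credit: $307,000 is $12,800 into a $16,000 phase-out range, leaving 3,200/16,000 of the credit: $4,120 × 3,200/16,000 = $824.
Veteran's Credit: $307,000 is below the $312,900 cutoff, so the full $925 applies.
Total: $3,400 + $824 + $925 = $5,149.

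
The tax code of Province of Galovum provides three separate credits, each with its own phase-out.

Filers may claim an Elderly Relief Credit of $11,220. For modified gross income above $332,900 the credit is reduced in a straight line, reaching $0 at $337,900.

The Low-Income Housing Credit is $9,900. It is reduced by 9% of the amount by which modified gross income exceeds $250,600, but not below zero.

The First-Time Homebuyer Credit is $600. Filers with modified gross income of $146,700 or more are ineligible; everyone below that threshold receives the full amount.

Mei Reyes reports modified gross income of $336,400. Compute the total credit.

$5,544

Elderly Relief Credit: $336,400 is $3,500 into a $5,000 phase-out range, leaving 1,500/5,000 of the credit: $11,220 × 1,500/5,000 = $3,366.
Low-Income Housing Credit: 9% of the $85,800 excess over $250,600 is $7,722; credit = $9,900 − $7,722 = $2,178.
First-Time Homebuyer Credit: $336,400 meets or exceeds the $146,700 cutoff, so the credit is $0.
Total: $3,366 + $2,178 + $0 = $5,544.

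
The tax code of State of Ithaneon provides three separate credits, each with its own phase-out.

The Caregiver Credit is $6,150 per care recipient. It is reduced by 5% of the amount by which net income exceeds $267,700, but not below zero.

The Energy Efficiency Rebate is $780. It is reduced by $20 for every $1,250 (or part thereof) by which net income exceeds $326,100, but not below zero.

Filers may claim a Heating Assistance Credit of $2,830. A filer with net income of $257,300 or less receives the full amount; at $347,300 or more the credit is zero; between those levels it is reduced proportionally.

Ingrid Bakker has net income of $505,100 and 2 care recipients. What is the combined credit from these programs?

$430

Caregiver Credit: base = 2 × $6,150 = $12,300. 5% of the $237,400 excess over $267,700 is $11,870; credit = $12,300 − $11,870 = $430.
Energy Efficiency Rebate: income exceeds $326,100 by $179,000 → 144 increments × $20 = $2,880 ≥ base, so the credit is $0.
Heating Assistance Credit: $505,100 is at or above $347,300, so the credit is $0.
Total: $430 + $0 + $0 = $430.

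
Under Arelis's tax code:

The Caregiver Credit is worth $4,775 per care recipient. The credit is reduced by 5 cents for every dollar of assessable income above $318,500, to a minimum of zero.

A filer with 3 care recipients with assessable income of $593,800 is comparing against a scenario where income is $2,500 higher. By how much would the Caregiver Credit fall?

At $593,800 — base = 3 × $4,775 = $14,325. 5% of the $275,300 excess over $318,500 is $13,765; credit = $14,325 − $13,765 = $560.
At $596,300 — base = 3 × $4,775 = $14,325. 5% of the $277,800 excess over $318,500 is $13,890; credit = $14,325 − $13,890 = $435.
Lost: $560 − $435 = $125.

$125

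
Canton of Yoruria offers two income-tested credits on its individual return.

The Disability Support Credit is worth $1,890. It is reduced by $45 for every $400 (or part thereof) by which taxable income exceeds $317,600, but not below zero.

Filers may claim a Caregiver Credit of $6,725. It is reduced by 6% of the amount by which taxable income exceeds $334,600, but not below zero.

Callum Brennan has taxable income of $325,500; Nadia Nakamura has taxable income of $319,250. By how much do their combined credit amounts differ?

$675

Callum ($325,500): Disability Support Credit: income exceeds $317,600 by $7,900, which is 20 full-or-partial $400 increments; reduction = 20 × $45 = $900, leaving $990. Caregiver Credit: $325,500 is at or below the $334,600 threshold, so the full $6,725 applies. total $990 + $6,725 = $7,715
Nadia ($319,250): Disability Support Credit: income exceeds $317,600 by $1,650, which is 5 full-or-partial $400 increments; reduction = 5 × $45 = $225, leaving $1,665. Caregiver Credit: $319,250 is at or below the $334,600 threshold, so the full $6,725 applies. total $1,665 + $6,725 = $8,390
Difference: |$7,715 − $8,390| = $675.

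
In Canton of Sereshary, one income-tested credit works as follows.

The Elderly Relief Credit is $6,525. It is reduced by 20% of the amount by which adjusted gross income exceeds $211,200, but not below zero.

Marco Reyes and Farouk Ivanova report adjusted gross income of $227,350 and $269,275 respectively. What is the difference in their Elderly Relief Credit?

Marco ($227,350): Elderly Relief Credit: 20% of the $16,150 excess over $211,200 is $3,230; credit = $6,525 − $3,230 = $3,295.
Farouk ($269,275): Elderly Relief Credit: 20% of the $58,075 excess over $211,200 is $11,615 ≥ base, so the credit is $0.
Difference: |$3,295 − $0| = $3,295.

$3,295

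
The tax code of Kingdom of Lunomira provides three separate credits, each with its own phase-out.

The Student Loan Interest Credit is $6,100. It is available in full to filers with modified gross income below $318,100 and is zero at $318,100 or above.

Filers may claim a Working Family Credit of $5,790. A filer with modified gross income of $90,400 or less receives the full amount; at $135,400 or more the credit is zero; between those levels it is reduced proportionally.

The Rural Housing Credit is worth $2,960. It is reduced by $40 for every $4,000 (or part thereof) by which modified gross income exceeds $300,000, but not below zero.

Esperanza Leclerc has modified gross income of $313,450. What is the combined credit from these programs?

Student Loan Interest Credit: $313,450 is below the $318,100 cutoff, so the full $6,100 applies.
Working Family Credit: $313,450 is at or above $135,400, so the credit is $0.
Rural Housing Credit: income exceeds $300,000 by $13,450, which is 4 full-or-partial $4,000 increments; reduction = 4 × $40 = $160, leaving $2,800.
Total: $6,100 + $0 + $2,800 = $8,900.

$8,900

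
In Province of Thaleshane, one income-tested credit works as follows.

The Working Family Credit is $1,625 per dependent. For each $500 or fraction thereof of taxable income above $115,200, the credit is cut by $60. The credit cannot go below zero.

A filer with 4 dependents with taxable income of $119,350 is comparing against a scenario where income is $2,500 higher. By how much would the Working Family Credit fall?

At $119,350 — base = 4 × $1,625 = $6,500. income exceeds $115,200 by $4,150, which is 9 full-or-partial $500 increments; reduction = 9 × $60 = $540, leaving $5,960.
At $121,850 — base = 4 × $1,625 = $6,500. income exceeds $115,200 by $6,650, which is 14 full-or-partial $500 increments; reduction = 14 × $60 = $840, leaving $5,660.
Lost: $5,960 − $5,660 = $300.

$300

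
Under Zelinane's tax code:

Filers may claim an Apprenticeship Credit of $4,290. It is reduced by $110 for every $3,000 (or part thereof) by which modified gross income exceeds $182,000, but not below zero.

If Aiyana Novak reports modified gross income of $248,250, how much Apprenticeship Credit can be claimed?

Apprenticeship Credit: income exceeds $182,000 by $66,250, which is 23 full-or-partial $3,000 increments; reduction = 23 × $110 = $2,530, leaving $1,760.

$1,760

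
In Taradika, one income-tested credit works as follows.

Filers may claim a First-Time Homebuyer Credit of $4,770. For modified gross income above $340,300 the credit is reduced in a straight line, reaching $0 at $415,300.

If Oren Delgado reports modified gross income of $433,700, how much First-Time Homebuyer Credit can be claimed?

First-Time Homebuyer Credit: $433,700 is at or above $415,300, so the credit is $0.

$0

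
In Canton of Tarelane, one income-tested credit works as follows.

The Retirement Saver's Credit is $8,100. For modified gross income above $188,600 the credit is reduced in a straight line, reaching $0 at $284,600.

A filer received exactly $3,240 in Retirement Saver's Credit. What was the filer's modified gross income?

$3,240 is 3,240/8,100 of the full $8,100, so 4,860/8,100 of the $96,000 range has been used: income = $188,600 + $96,000 × 4,860/8,100 = $246,200.

$246,200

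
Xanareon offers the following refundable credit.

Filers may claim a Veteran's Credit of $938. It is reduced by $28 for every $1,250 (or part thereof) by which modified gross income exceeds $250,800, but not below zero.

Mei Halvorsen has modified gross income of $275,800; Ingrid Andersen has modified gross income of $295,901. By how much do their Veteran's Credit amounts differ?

Mei ($275,800): Veteran's Credit: income exceeds $250,800 by $25,000, which is 20 full-or-partial $1,250 increments; reduction = 20 × $28 = $560, leaving $378.
Ingrid ($295,901): Veteran's Credit: income exceeds $250,800 by $45,101 → 37 increments × $28 = $1,036 ≥ base, so the credit is $0.
Difference: |$378 − $0| = $378.

$378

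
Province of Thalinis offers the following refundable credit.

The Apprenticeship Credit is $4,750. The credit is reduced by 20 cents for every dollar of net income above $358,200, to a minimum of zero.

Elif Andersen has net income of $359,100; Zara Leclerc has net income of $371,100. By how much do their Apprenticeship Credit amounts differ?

$2,400

Elif ($359,100): Apprenticeship Credit: 20% of the $900 excess over $358,200 is $180; credit = $4,750 − $180 = $4,570.
Zara ($371,100): Apprenticeship Credit: 20% of the $12,900 excess over $358,200 is $2,580; credit = $4,750 − $2,580 = $2,170.
Difference: |$4,570 − $2,170| = $2,400.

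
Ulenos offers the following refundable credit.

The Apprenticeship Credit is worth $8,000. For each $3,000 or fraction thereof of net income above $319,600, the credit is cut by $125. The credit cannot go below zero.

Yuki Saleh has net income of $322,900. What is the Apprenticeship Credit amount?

Apprenticeship Credit: income exceeds $319,600 by $3,300, which is 2 full-or-partial $3,000 increments; reduction = 2 × $125 = $250, leaving $7,750.

$7,750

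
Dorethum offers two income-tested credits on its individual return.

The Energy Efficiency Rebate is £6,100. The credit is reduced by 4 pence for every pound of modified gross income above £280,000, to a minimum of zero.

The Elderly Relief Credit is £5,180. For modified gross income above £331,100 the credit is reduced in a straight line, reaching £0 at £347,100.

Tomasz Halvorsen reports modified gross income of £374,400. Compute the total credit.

Energy Efficiency Rebate: 4% of the £94,400 excess over £280,000 is £3,776; credit = £6,100 − £3,776 = £2,324.
Elderly Relief Credit: £374,400 is at or above £347,100, so the credit is £0.
Total: £2,324 + £0 = £2,324.

£2,324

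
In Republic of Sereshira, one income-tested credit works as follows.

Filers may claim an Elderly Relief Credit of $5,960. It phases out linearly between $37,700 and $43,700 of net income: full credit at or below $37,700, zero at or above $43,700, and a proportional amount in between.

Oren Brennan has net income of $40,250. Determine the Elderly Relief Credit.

Elderly Relief Credit: $40,250 is $2,550 into a $6,000 phase-out range, leaving 3,450/6,000 of the credit: $5,960 × 3,450/6,000 = $3,427.

$3,427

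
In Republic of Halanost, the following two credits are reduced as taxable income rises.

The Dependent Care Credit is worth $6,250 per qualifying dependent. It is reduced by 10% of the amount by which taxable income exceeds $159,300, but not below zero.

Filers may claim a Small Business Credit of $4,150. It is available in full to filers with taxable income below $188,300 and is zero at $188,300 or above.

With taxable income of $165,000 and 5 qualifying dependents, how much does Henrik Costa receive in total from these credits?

$34,830

Dependent Care Credit: base = 5 × $6,250 = $31,250. 10% of the $5,700 excess over $159,300 is $570; credit = $31,250 − $570 = $30,680.
Small Business Credit: $165,000 is below the $188,300 cutoff, so the full $4,150 applies.
Total: $30,680 + $4,150 = $34,830.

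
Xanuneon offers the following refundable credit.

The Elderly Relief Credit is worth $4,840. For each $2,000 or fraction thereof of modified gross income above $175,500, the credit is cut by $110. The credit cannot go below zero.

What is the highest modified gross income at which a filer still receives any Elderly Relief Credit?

After 43 increments the reduction is 43 × $110 = $4,730, leaving $110; one more increment wipes it out. Increment 43 ends at excess 43 × $2,000 = $86,000, so the highest qualifying income is $175,500 + $86,000 = $261,500.

$261,500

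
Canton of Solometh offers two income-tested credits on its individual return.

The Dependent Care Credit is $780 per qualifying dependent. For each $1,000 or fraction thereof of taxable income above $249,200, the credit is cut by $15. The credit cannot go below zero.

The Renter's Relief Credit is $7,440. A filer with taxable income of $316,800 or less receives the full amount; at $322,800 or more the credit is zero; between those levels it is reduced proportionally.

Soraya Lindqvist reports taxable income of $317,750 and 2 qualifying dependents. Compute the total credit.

$6,787

Dependent Care Credit: base = 2 × $780 = $1,560. income exceeds $249,200 by $68,550, which is 69 full-or-partial $1,000 increments; reduction = 69 × $15 = $1,035, leaving $525.
Renter's Relief Credit: $317,750 is $950 into a $6,000 phase-out range, leaving 5,050/6,000 of the credit: $7,440 × 5,050/6,000 = $6,262.
Total: $525 + $6,262 = $6,787.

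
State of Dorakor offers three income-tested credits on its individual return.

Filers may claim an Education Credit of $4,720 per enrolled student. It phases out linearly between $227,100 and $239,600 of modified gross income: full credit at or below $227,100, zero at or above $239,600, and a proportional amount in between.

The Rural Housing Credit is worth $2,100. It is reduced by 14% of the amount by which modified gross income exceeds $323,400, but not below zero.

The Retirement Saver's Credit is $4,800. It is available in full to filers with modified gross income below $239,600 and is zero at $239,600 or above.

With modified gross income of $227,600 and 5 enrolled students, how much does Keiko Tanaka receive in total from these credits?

$29,556

Education Credit: base = 5 × $4,720 = $23,600. $227,600 is $500 into a $12,500 phase-out range, leaving 12,000/12,500 of the credit: $23,600 × 12,000/12,500 = $22,656.
Rural Housing Credit: $227,600 is at or below the $323,400 threshold, so the full $2,100 applies.
Retirement Saver's Credit: $227,600 is below the $239,600 cutoff, so the full $4,800 applies.
Total: $22,656 + $2,100 + $4,800 = $29,556.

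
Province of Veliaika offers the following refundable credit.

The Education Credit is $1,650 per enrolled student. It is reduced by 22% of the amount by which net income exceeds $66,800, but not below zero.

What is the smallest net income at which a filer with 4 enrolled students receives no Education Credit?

Full credit = 4 × $1,650 = $6,600.
The credit falls by 22% of each dollar above $66,800, so it reaches zero when the excess is $6,600 / 22% = $30,000: income = $66,800 + $30,000 = $96,800.

$96,800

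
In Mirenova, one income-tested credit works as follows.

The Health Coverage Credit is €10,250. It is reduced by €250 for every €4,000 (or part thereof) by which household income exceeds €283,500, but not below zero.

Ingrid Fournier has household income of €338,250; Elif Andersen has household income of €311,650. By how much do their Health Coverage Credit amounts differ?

Ingrid (€338,250): Health Coverage Credit: income exceeds €283,500 by €54,750, which is 14 full-or-partial €4,000 increments; reduction = 14 × €250 = €3,500, leaving €6,750.
Elif (€311,650): Health Coverage Credit: income exceeds €283,500 by €28,150, which is 8 full-or-partial €4,000 increments; reduction = 8 × €250 = €2,000, leaving €8,250.
Difference: |€6,750 − €8,250| = €1,500.

€1,500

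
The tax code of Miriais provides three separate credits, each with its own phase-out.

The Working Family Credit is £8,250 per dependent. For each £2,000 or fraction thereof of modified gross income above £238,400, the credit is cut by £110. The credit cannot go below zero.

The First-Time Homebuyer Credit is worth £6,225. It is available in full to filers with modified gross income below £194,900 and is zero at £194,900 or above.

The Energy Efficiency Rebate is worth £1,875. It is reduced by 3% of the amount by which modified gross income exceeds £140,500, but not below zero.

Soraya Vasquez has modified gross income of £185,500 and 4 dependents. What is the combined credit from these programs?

£39,750

Working Family Credit: base = 4 × £8,250 = £33,000. £185,500 is at or below the £238,400 threshold, so the full £33,000 applies.
First-Time Homebuyer Credit: £185,500 is below the £194,900 cutoff, so the full £6,225 applies.
Energy Efficiency Rebate: 3% of the £45,000 excess over £140,500 is £1,350; credit = £1,875 − £1,350 = £525.
Total: £33,000 + £6,225 + £525 = £39,750.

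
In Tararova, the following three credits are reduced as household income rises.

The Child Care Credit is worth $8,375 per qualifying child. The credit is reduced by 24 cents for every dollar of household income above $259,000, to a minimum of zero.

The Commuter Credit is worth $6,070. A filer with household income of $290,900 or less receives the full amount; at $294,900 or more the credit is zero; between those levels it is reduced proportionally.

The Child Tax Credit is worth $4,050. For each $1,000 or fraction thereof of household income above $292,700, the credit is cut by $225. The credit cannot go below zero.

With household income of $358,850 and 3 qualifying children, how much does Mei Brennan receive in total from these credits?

$1,161

Child Care Credit: base = 3 × $8,375 = $25,125. 24% of the $99,850 excess over $259,000 is $23,964; credit = $25,125 − $23,964 = $1,161.
Commuter Credit: $358,850 is at or above $294,900, so the credit is $0.
Child Tax Credit: income exceeds $292,700 by $66,150 → 67 increments × $225 = $15,075 ≥ base, so the credit is $0.
Total: $1,161 + $0 + $0 = $1,161.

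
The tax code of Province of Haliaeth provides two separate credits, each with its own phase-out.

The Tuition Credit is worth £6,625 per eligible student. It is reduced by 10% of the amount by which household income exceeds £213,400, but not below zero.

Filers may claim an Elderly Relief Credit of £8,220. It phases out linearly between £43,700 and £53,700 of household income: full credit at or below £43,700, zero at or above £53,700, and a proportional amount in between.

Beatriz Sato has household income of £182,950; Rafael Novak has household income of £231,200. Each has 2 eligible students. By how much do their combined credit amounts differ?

Beatriz (£182,950): Tuition Credit: base = 2 × £6,625 = £13,250. £182,950 is at or below the £213,400 threshold, so the full £13,250 applies. Elderly Relief Credit: £182,950 is at or above £53,700, so the credit is £0. total £13,250 + £0 = £13,250
Rafael (£231,200): Tuition Credit: base = 2 × £6,625 = £13,250. 10% of the £17,800 excess over £213,400 is £1,780; credit = £13,250 − £1,780 = £11,470. Elderly Relief Credit: £231,200 is at or above £53,700, so the credit is £0. total £11,470 + £0 = £11,470
Difference: |£13,250 − £11,470| = £1,780.

£1,780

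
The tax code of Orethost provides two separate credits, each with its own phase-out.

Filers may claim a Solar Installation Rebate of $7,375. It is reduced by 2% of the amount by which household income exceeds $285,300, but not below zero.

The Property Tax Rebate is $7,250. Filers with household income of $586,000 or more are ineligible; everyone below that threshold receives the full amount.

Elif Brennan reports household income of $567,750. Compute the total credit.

Solar Installation Rebate: 2% of the $282,450 excess over $285,300 is $5,649; credit = $7,375 − $5,649 = $1,726.
Property Tax Rebate: $567,750 is below the $586,000 cutoff, so the full $7,250 applies.
Total: $1,726 + $7,250 = $8,976.

$8,976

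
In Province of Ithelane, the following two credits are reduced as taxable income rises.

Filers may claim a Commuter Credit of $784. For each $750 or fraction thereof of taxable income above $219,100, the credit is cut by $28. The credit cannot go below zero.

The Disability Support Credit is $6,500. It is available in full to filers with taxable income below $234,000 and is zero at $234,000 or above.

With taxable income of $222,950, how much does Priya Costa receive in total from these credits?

Commuter Credit: income exceeds $219,100 by $3,850, which is 6 full-or-partial $750 increments; reduction = 6 × $28 = $168, leaving $616.
Disability Support Credit: $222,950 is below the $234,000 cutoff, so the full $6,500 applies.
Total: $616 + $6,500 = $7,116.

$7,116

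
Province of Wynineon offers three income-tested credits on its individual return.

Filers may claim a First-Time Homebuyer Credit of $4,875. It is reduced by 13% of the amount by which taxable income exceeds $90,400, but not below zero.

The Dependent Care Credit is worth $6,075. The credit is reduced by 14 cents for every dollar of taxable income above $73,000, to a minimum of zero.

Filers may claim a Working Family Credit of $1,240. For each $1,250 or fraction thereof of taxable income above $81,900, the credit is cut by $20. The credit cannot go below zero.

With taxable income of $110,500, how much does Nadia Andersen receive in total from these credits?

$3,867

First-Time Homebuyer Credit: 13% of the $20,100 excess over $90,400 is $2,613; credit = $4,875 − $2,613 = $2,262.
Dependent Care Credit: 14% of the $37,500 excess over $73,000 is $5,250; credit = $6,075 − $5,250 = $825.
Working Family Credit: income exceeds $81,900 by $28,600, which is 23 full-or-partial $1,250 increments; reduction = 23 × $20 = $460, leaving $780.
Total: $2,262 + $825 + $780 = $3,867.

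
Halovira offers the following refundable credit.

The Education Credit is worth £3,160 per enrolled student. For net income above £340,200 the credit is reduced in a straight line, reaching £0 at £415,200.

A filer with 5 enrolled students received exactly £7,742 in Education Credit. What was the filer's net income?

£378,450

Full credit = 5 × £3,160 = £15,800.
£7,742 is 7,742/15,800 of the full £15,800, so 8,058/15,800 of the £75,000 range has been used: income = £340,200 + £75,000 × 8,058/15,800 = £378,450.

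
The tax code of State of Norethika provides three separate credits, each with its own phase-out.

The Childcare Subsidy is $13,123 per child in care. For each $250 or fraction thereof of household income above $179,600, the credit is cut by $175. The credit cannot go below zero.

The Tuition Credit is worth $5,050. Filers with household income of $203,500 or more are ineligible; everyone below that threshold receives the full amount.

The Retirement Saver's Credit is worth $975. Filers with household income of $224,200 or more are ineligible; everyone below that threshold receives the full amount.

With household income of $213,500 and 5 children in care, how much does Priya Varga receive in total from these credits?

$42,790

Childcare Subsidy: base = 5 × $13,123 = $65,615. income exceeds $179,600 by $33,900, which is 136 full-or-partial $250 increments; reduction = 136 × $175 = $23,800, leaving $41,815.
Tuition Credit: $213,500 meets or exceeds the $203,500 cutoff, so the credit is $0.
Retirement Saver's Credit: $213,500 is below the $224,200 cutoff, so the full $975 applies.
Total: $41,815 + $0 + $975 = $42,790.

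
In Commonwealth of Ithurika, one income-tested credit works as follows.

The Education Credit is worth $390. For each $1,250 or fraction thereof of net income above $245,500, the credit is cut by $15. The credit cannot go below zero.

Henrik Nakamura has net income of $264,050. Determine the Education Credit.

$165

Education Credit: income exceeds $245,500 by $18,550, which is 15 full-or-partial $1,250 increments; reduction = 15 × $15 = $225, leaving $165.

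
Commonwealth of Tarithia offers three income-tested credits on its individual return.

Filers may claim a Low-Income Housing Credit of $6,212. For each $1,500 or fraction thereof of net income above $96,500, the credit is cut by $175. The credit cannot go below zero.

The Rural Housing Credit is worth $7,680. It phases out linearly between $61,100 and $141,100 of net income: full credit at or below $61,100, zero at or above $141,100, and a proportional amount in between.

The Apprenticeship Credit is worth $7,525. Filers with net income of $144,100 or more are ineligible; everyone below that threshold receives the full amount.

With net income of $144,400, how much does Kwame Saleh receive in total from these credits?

$612

Low-Income Housing Credit: income exceeds $96,500 by $47,900, which is 32 full-or-partial $1,500 increments; reduction = 32 × $175 = $5,600, leaving $612.
Rural Housing Credit: $144,400 is at or above $141,100, so the credit is $0.
Apprenticeship Credit: $144,400 meets or exceeds the $144,100 cutoff, so the credit is $0.
Total: $612 + $0 + $0 = $612.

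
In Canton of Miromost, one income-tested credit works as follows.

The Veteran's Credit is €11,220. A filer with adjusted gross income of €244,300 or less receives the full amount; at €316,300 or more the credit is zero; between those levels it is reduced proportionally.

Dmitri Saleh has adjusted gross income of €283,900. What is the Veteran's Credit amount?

Veteran's Credit: €283,900 is €39,600 into a €72,000 phase-out range, leaving 32,400/72,000 of the credit: €11,220 × 32,400/72,000 = €5,049.

€5,049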